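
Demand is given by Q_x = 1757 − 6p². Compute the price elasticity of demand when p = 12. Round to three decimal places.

At p = 12, Q_x = 893.
dQ_x/dp = −2·6·p = −144.
Point elasticity E = (dQ_x/dp)·(p/Q_x) = -144 × 12/893 ≈ -1.935.
|E| > 1, so demand is elastic at this price.

-1.935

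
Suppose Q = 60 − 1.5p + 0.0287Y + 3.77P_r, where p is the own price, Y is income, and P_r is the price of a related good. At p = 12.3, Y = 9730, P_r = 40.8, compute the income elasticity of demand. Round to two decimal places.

Substituting, Q = 60 − 1.5(12.3) + 0.0287(9730) + 3.77(40.8) = 60 − 18.45 + 279.251 + 153.816 = 474.617.
∂Q/∂Y = +0.0287, so E_I = 0.0287·(9730/474.617) ≈ 0.59.
E_I ∈ (0,1): normal good (necessity).

0.59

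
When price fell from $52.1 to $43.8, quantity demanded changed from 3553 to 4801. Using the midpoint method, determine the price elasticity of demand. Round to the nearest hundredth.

%Δq = (4801 − 3553)/[(3553 + 4801)/2] = 1248/4177 ≈ 0.2988.
%Δp = (43.8 − 52.1)/[(52.1 + 43.8)/2] = -8.3/47.95 ≈ -0.1731.
Arc elasticity E = %Δq/%Δp ≈ 0.2988/-0.1731 ≈ -1.73.
|E| > 1: demand is elastic over this range.

-1.73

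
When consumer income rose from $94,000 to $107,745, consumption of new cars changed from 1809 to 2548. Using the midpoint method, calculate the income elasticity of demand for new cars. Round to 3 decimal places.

%ΔQ = (2548 − 1809)/[(1809+2548)/2] = 739/2178.5 ≈ 0.3392.
%ΔM = (107,745 − 94,000)/[(94,000+107,745)/2] = 13745/100872.5 ≈ 0.1363.
E_I = %ΔQ/%ΔM ≈ 2.490.
E_I > 1: normal good (luxury).

2.490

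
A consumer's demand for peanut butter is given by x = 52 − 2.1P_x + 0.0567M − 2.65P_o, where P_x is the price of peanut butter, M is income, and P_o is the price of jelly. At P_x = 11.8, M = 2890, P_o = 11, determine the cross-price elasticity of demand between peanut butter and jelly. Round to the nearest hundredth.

-0.18

First evaluate x: 52 − 2.1(11.8) + 0.0567(2890) − 2.65(11) = 52 − 24.78 + 163.863 − 29.15 = 161.933.
∂x/∂P_o = −2.65, so E_xy = -2.65·(11/161.933) ≈ -0.18.
E_xy < 0: the goods are complements.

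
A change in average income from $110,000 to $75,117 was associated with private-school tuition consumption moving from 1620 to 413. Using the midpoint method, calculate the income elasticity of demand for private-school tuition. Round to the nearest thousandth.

3.151

%ΔQ = (413 − 1620)/[(1620+413)/2] = -1207/1016.5 ≈ -1.1874.
%ΔI = (75,117 − 110,000)/[(110,000+75,117)/2] = -34883/92558.5 ≈ -0.3769.
E_I = %ΔQ/%ΔI ≈ 3.151.
E_I > 1: normal good (luxury).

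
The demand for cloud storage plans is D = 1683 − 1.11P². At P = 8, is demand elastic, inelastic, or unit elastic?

inelastic

At P = 8, D = 1611.96.
dD/dP = −2·1.11·P = −17.76.
Point elasticity E = (dD/dP)·(P/D) = -17.76 × 8/1611.96 ≈ -0.088.
|E| ≈ 0.088 < 1, so demand is inelastic.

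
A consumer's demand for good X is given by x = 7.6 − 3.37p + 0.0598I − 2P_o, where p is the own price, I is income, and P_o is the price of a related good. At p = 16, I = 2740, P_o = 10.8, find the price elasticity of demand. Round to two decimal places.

-0.56

Substituting, x = 7.6 − 3.37(16) + 0.0598(2740) − 2(10.8) = 7.6 − 53.92 + 163.852 − 21.6 = 95.932.
∂x/∂p = −3.37, so E_p = (−3.37)·(16/95.932) ≈ -0.56.
|E_p| < 1: demand is inelastic.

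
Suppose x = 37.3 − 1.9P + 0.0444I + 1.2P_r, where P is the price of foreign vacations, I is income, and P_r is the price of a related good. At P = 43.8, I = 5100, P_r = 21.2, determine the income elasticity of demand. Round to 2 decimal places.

1.10

First evaluate x: 37.3 − 1.9(43.8) + 0.0444(5100) + 1.2(21.2) = 37.3 − 83.22 + 226.44 + 25.44 = 205.96.
∂x/∂I = +0.0444, so E_I = 0.0444·(5100/205.96) ≈ 1.10.
E_I > 1: normal good (luxury).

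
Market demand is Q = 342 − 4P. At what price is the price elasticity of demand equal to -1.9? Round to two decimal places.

56.02

Set −bP/(a − bP) = −1.9 ⇒ bP = 1.9(a − bP) ⇒ bP(1+1.9) = 1.9·a.
P = 1.9·342/(4·2.9) ≈ 56.02.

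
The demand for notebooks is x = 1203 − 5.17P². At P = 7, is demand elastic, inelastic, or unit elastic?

At P = 7, x = 949.67.
dx/dP = −2·5.17·P = −72.38.
Point elasticity E = (dx/dP)·(P/x) = -72.38 × 7/949.67 ≈ -0.534.
|E| ≈ 0.534 < 1, so demand is inelastic.

inelastic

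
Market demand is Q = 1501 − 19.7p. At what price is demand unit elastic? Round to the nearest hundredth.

38.10

For linear demand Q = a − bp, E = −bp/(a − bp). |E| = 1 ⇒ bp = a − bp ⇒ p = a/(2b).
p = 1501/(2·19.7) ≈ 38.10.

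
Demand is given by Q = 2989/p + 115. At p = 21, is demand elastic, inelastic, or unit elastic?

inelastic

At p = 21, Q = 257.3333.
dQ/dp = −2989/p² = −6.7778.
Point elasticity E = (dQ/dp)·(p/Q) = -6.7778 × 21/257.3333 ≈ -0.553.
|E| ≈ 0.553 < 1, so demand is inelastic.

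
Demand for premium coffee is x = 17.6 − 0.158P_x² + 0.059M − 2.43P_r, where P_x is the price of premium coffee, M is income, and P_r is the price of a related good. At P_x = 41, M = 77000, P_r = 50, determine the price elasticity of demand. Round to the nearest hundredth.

-0.13

x = 17.6 − 0.158(41)² + 0.059(77000) − 2.43(50) = 17.6 − 265.598 + 4543 − 121.5 = 4173.502.
∂x/∂P_x = −2·0.158·P_x = -12.956, so E_p = -12.956·(41/4173.502) ≈ -0.13.
|E_p| < 1: demand is inelastic.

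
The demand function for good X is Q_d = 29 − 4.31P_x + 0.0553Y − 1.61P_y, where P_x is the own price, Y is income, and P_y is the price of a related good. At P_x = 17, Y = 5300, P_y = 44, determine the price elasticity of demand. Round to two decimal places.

Q_d = 29 − 4.31(17) + 0.0553(5300) − 1.61(44) = 29 − 73.27 + 293.09 − 70.84 = 177.98.
∂Q_d/∂P_x = −4.31, so E_p = (−4.31)·(17/177.98) ≈ -0.41.
|E_p| < 1: demand is inelastic.

-0.41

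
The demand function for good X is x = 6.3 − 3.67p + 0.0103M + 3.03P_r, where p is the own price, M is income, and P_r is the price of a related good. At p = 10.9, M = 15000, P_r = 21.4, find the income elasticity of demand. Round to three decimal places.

Evaluating quantity at (p, M, P_r) gives x = 6.3 − 3.67(10.9) + 0.0103(15000) + 3.03(21.4) = 6.3 − 40.003 + 154.5 + 64.842 = 185.639.
∂x/∂M = +0.0103, so E_I = 0.0103·(15000/185.639) ≈ 0.832.
E_I ∈ (0,1): normal good (necessity).

0.832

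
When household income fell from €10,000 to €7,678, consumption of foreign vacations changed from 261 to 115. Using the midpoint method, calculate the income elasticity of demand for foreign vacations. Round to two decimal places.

2.96

%ΔQ = (115 − 261)/[(261+115)/2] = -146/188 ≈ -0.7766.
%ΔI = (7,678 − 10,000)/[(10,000+7,678)/2] = -2322/8839 ≈ -0.2627.
E_I = %ΔQ/%ΔI ≈ 2.96.
E_I > 1: normal good (luxury).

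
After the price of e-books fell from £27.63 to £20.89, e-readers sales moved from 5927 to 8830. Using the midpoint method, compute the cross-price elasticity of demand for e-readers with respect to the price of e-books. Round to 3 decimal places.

-1.416

%ΔQ_x = (8830 − 5927)/[(5927+8830)/2] = 2903/7378.5 ≈ 0.3934.
%ΔP_y = (20.89 − 27.63)/[(27.63+20.89)/2] ≈ -0.2778.
E_xy = 0.3934/-0.2778 ≈ -1.416.
E_xy < 0, so e-readers and e-books are complements.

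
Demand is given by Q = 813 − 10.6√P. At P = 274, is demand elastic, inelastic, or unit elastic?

inelastic

At P = 274, Q = 637.5388.
dQ/dP = −10.6/(2√P) = −10.6/(2·16.5529).
Point elasticity E = (dQ/dP)·(P/Q) = -0.3202 × 274/637.5388 ≈ -0.138.
|E| ≈ 0.138 < 1, so demand is inelastic.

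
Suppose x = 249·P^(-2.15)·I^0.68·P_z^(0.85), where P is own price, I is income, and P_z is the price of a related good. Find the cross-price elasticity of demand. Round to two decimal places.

For a Cobb–Douglas (constant-elasticity) form x = A·P_z^α·…, the elasticity with respect to P_z equals the exponent α at every point.
Here the exponent on P_z is 0.85, so the cross-price elasticity of demand is 0.85.

0.85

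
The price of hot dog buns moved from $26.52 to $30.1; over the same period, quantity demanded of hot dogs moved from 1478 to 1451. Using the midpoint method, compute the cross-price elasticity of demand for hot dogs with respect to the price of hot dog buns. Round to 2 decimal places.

%ΔQ_x = (1451 − 1478)/[(1478+1451)/2] = -27/1464.5 ≈ -0.0184.
%ΔP_y = (30.1 − 26.52)/[(26.52+30.1)/2] ≈ 0.1265.
E_xy = -0.0184/0.1265 ≈ -0.15.
E_xy < 0, so hot dogs and hot dog buns are complements.

-0.15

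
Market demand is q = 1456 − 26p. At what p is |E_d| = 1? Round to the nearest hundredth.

28.00

For linear demand q = a − bp, E = −bp/(a − bp). |E| = 1 ⇒ bp = a − bp ⇒ p = a/(2b).
p = 1456/(2·26) = 28.00.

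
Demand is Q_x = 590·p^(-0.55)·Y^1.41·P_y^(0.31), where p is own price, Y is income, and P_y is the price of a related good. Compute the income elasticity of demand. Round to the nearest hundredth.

For a Cobb–Douglas (constant-elasticity) form Q_x = A·Y^α·…, the elasticity with respect to Y equals the exponent α at every point.
Here the exponent on Y is 1.41, so the income elasticity of demand is 1.41.

1.41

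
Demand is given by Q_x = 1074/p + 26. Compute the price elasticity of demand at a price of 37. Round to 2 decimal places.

At p = 37, Q_x = 55.027.
dQ_x/dp = −1074/p² = −0.7845.
Point elasticity E = (dQ_x/dp)·(p/Q_x) = -0.7845 × 37/55.027 ≈ -0.53.
|E| < 1, so demand is inelastic at this price.

-0.53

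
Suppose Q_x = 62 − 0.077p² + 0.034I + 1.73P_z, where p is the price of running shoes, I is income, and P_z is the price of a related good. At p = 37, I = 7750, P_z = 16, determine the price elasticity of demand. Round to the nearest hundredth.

At the given point, Q_x = 62 − 0.077(37)² + 0.034(7750) + 1.73(16) = 62 − 105.413 + 263.5 + 27.68 = 247.767.
∂Q_x/∂p = −2·0.077·p = -5.698, so E_p = -5.698·(37/247.767) ≈ -0.85.
|E_p| < 1: demand is inelastic.

-0.85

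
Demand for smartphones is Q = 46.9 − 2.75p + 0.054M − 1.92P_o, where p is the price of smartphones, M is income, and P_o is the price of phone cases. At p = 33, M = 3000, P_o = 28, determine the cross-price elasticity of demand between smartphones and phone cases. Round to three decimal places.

-0.835

Q = 46.9 − 2.75(33) + 0.054(3000) − 1.92(28) = 46.9 − 90.75 + 162 − 53.76 = 64.39.
∂Q/∂P_o = −1.92, so E_xy = -1.92·(28/64.39) ≈ -0.835.
E_xy < 0: the goods are complements.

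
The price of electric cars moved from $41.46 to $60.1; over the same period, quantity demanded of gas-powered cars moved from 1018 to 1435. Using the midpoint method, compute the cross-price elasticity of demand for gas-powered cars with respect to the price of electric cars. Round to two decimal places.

%ΔQ_x = (1435 − 1018)/[(1018+1435)/2] = 417/1226.5 ≈ 0.3400.
%ΔP_y = (60.1 − 41.46)/[(41.46+60.1)/2] ≈ 0.3671.
E_xy = 0.3400/0.3671 ≈ 0.93.
E_xy > 0, so gas-powered cars and electric cars are substitutes.

0.93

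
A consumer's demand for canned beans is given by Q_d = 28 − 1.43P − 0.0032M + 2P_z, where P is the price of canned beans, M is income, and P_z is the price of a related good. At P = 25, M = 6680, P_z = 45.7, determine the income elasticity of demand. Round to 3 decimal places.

Q_d = 28 − 1.43(25) − 0.0032(6680) + 2(45.7) = 28 − 35.75 − 21.376 + 91.4 = 62.274.
∂Q_d/∂M = −0.0032, so E_I = -0.0032·(6680/62.274) ≈ -0.343.
E_I < 0: inferior good.

-0.343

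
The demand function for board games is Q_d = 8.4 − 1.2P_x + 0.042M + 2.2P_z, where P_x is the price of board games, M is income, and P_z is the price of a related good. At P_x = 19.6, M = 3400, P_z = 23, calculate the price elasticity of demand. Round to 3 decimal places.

-0.132

Evaluating quantity at (P_x, M, P_z) gives Q_d = 8.4 − 1.2(19.6) + 0.042(3400) + 2.2(23) = 8.4 − 23.52 + 142.8 + 50.6 = 178.28.
∂Q_d/∂P_x = −1.2, so E_p = (−1.2)·(19.6/178.28) ≈ -0.132.
|E_p| < 1: demand is inelastic.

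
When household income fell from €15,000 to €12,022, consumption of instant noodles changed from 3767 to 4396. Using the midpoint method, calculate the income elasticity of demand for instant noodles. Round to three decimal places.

%ΔQ = (4396 − 3767)/[(3767+4396)/2] = 629/4081.5 ≈ 0.1541.
%ΔM = (12,022 − 15,000)/[(15,000+12,022)/2] = -2978/13511 ≈ -0.2204.
E_I = %ΔQ/%ΔM ≈ -0.699.
E_I < 0: inferior good.

-0.699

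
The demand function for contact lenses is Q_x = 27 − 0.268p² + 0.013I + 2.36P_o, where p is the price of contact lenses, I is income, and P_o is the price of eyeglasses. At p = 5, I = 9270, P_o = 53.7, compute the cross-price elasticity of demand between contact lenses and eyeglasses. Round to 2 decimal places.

0.47

First evaluate Q_x: 27 − 0.268(5)² + 0.013(9270) + 2.36(53.7) = 27 − 6.7 + 120.51 + 126.732 = 267.542.
∂Q_x/∂P_o = +2.36, so E_xy = 2.36·(53.7/267.542) ≈ 0.47.
E_xy > 0: the goods are substitutes.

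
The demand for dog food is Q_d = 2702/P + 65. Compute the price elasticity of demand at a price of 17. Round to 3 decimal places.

At P = 17, Q_d = 223.9412.
dQ_d/dP = −2702/P² = −9.3495.
Point elasticity E = (dQ_d/dP)·(P/Q_d) = -9.3495 × 17/223.9412 ≈ -0.710.
|E| < 1, so demand is inelastic at this price.

-0.710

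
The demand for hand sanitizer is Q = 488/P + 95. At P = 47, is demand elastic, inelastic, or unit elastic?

inelastic

At P = 47, Q = 105.383.
dQ/dP = −488/P² = −0.2209.
Point elasticity E = (dQ/dP)·(P/Q) = -0.2209 × 47/105.383 ≈ -0.099.
|E| ≈ 0.099 < 1, so demand is inelastic.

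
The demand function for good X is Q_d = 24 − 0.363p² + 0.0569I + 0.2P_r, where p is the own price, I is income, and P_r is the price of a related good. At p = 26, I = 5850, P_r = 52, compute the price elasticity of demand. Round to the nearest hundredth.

-4.03

At the given point, Q_d = 24 − 0.363(26)² + 0.0569(5850) + 0.2(52) = 24 − 245.388 + 332.865 + 10.4 = 121.877.
∂Q_d/∂p = −2·0.363·p = -18.876, so E_p = -18.876·(26/121.877) ≈ -4.03.
|E_p| > 1: demand is elastic.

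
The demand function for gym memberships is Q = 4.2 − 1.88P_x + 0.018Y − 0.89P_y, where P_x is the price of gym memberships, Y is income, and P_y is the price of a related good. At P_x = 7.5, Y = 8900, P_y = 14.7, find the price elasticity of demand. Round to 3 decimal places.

-0.103

At the given point, Q = 4.2 − 1.88(7.5) + 0.018(8900) − 0.89(14.7) = 4.2 − 14.1 + 160.2 − 13.083 = 137.217.
∂Q/∂P_x = −1.88, so E_p = (−1.88)·(7.5/137.217) ≈ -0.103.
|E_p| < 1: demand is inelastic.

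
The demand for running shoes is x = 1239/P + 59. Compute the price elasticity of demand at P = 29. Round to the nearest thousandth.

At P = 29, x = 101.7241.
dx/dP = −1239/P² = −1.4732.
Point elasticity E = (dx/dP)·(P/x) = -1.4732 × 29/101.7241 ≈ -0.420.
|E| < 1, so demand is inelastic at this price.

-0.420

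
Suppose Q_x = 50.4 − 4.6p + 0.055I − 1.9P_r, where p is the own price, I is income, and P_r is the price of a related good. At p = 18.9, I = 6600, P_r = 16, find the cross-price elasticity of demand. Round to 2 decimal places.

Q_x = 50.4 − 4.6(18.9) + 0.055(6600) − 1.9(16) = 50.4 − 86.94 + 363 − 30.4 = 296.06.
∂Q_x/∂P_r = −1.9, so E_xy = -1.9·(16/296.06) ≈ -0.10.
E_xy < 0: the goods are complements.

-0.10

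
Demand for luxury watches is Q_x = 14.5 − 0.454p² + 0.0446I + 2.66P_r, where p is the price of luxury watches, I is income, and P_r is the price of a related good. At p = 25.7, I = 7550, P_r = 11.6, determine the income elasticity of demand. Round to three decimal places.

4.095

Substituting, Q_x = 14.5 − 0.454(25.7)² + 0.0446(7550) + 2.66(11.6) = 14.5 − 299.8625 + 336.73 + 30.856 = 82.2235.
∂Q_x/∂I = +0.0446, so E_I = 0.0446·(7550/82.2235) ≈ 4.095.
E_I > 1: normal good (luxury).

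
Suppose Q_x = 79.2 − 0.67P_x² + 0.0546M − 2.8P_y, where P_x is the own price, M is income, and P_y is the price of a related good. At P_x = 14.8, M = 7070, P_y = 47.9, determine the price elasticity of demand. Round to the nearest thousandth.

-1.592

First evaluate Q_x: 79.2 − 0.67(14.8)² + 0.0546(7070) − 2.8(47.9) = 79.2 − 146.7568 + 386.022 − 134.12 = 184.3452.
∂Q_x/∂P_x = −2·0.67·P_x = -19.832, so E_p = -19.832·(14.8/184.3452) ≈ -1.592.
|E_p| > 1: demand is elastic.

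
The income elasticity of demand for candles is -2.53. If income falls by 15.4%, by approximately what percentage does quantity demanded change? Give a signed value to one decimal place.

%ΔQ ≈ E × %ΔI = (-2.53) × (-15.4%) ≈ 39.0%.

39.0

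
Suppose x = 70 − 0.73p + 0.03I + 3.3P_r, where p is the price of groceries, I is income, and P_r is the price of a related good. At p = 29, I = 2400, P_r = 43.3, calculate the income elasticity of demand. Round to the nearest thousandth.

Evaluating quantity at (p, I, P_r) gives x = 70 − 0.73(29) + 0.03(2400) + 3.3(43.3) = 70 − 21.17 + 72 + 142.89 = 263.72.
∂x/∂I = +0.03, so E_I = 0.03·(2400/263.72) ≈ 0.273.
E_I ∈ (0,1): normal good (necessity).

0.273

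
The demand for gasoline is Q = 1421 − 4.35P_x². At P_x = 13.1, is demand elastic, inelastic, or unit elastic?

At P_x = 13.1, Q = 674.4965.
dQ/dP_x = −2·4.35·P_x = −113.97.
Point elasticity E = (dQ/dP_x)·(P_x/Q) = -113.97 × 13.1/674.4965 ≈ -2.214.
|E| ≈ 2.214 > 1, so demand is elastic.

elastic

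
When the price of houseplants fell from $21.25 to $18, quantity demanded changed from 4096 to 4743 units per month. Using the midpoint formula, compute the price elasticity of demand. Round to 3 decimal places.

%Δq = (4743 − 4096)/[(4096 + 4743)/2] = 647/4419.5 ≈ 0.1464.
%Δp = (18 − 21.25)/[(21.25 + 18)/2] = -3.25/19.625 ≈ -0.1656.
Arc elasticity E = %Δq/%Δp ≈ 0.1464/-0.1656 ≈ -0.884.
|E| < 1: demand is inelastic over this range.

-0.884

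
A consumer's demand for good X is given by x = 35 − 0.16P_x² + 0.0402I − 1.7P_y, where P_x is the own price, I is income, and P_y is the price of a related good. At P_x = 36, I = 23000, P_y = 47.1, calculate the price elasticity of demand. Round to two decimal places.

-0.62

First evaluate x: 35 − 0.16(36)² + 0.0402(23000) − 1.7(47.1) = 35 − 207.36 + 924.6 − 80.07 = 672.17.
∂x/∂P_x = −2·0.16·P_x = -11.52, so E_p = -11.52·(36/672.17) ≈ -0.62.
|E_p| < 1: demand is inelastic.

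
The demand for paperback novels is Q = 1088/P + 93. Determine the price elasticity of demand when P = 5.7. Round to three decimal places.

At P = 5.7, Q = 283.8772.
dQ/dP = −1088/P² = −33.4872.
Point elasticity E = (dQ/dP)·(P/Q) = -33.4872 × 5.7/283.8772 ≈ -0.672.
|E| < 1, so demand is inelastic at this price.

-0.672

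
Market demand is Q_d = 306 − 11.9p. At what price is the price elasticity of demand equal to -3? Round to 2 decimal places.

Set −bp/(a − bp) = −3 ⇒ bp = 3(a − bp) ⇒ bp(1+3) = 3·a.
p = 3·306/(11.9·4) ≈ 19.29.

19.29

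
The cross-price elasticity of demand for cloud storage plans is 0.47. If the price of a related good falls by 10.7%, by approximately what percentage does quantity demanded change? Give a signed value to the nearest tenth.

%ΔQ ≈ E × %ΔP_y = (0.47) × (-10.7%) ≈ -5.0%.

-5.0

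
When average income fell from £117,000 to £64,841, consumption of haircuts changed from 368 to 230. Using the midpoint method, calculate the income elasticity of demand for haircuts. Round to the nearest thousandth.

0.805

%ΔQ = (230 − 368)/[(368+230)/2] = -138/299 ≈ -0.4615.
%ΔI = (64,841 − 117,000)/[(117,000+64,841)/2] = -52159/90920.5 ≈ -0.5737.
E_I = %ΔQ/%ΔI ≈ 0.805.
E_I ∈ (0,1): normal good (necessity).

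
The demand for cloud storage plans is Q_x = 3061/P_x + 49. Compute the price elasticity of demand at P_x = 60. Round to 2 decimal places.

-0.51

At P_x = 60, Q_x = 100.0167.
dQ_x/dP_x = −3061/P_x² = −0.8503.
Point elasticity E = (dQ_x/dP_x)·(P_x/Q_x) = -0.8503 × 60/100.0167 ≈ -0.51.
|E| < 1, so demand is inelastic at this price.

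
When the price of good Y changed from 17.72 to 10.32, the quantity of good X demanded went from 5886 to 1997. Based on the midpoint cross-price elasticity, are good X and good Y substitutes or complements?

substitutes

%ΔQ_x = (1997 − 5886)/[(5886+1997)/2] = -3889/3941.5 ≈ -0.9867.
%ΔP_y = (10.32 − 17.72)/[(17.72+10.32)/2] ≈ -0.5278.
E_xy = -0.9867/-0.5278 ≈ 1.869.
E_xy > 0, so the goods are substitutes.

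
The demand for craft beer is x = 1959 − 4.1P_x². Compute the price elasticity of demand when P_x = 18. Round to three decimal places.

At P_x = 18, x = 630.6.
dx/dP_x = −2·4.1·P_x = −147.6.
Point elasticity E = (dx/dP_x)·(P_x/x) = -147.6 × 18/630.6 ≈ -4.213.
|E| > 1, so demand is elastic at this price.

-4.213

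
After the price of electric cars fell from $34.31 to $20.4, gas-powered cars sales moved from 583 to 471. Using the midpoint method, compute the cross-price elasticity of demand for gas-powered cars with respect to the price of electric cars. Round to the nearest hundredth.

%ΔQ_x = (471 − 583)/[(583+471)/2] = -112/527 ≈ -0.2125.
%ΔP_y = (20.4 − 34.31)/[(34.31+20.4)/2] ≈ -0.5085.
E_xy = -0.2125/-0.5085 ≈ 0.42.
E_xy > 0, so gas-powered cars and electric cars are substitutes.

0.42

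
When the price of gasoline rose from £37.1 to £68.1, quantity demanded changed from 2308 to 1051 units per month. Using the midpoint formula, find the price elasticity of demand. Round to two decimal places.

-1.27

%Δq = (1051 − 2308)/[(2308 + 1051)/2] = -1257/1679.5 ≈ -0.7484.
%Δp = (68.1 − 37.1)/[(37.1 + 68.1)/2] = 31/52.6 ≈ 0.5894.
Arc elasticity E = %Δq/%Δp ≈ -0.7484/0.5894 ≈ -1.27.
|E| > 1: demand is elastic over this range.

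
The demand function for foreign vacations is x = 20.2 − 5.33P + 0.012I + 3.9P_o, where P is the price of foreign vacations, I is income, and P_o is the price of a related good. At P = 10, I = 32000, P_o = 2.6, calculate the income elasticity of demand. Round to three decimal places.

First evaluate x: 20.2 − 5.33(10) + 0.012(32000) + 3.9(2.6) = 20.2 − 53.3 + 384 + 10.14 = 361.04.
∂x/∂I = +0.012, so E_I = 0.012·(32000/361.04) ≈ 1.064.
E_I > 1: normal good (luxury).

1.064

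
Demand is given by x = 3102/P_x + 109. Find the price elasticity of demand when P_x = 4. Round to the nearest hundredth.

At P_x = 4, x = 884.5.
dx/dP_x = −3102/P_x² = −193.875.
Point elasticity E = (dx/dP_x)·(P_x/x) = -193.875 × 4/884.5 ≈ -0.88.
|E| < 1, so demand is inelastic at this price.

-0.88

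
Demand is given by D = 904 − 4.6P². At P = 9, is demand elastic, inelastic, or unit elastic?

elastic

At P = 9, D = 531.4.
dD/dP = −2·4.6·P = −82.8.
Point elasticity E = (dD/dP)·(P/D) = -82.8 × 9/531.4 ≈ -1.402.
|E| ≈ 1.402 > 1, so demand is elastic.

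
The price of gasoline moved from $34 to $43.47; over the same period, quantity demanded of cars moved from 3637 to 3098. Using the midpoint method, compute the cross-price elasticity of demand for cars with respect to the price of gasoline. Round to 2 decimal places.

%ΔQ_x = (3098 − 3637)/[(3637+3098)/2] = -539/3367.5 ≈ -0.1601.
%ΔP_y = (43.47 − 34)/[(34+43.47)/2] ≈ 0.2445.
E_xy = -0.1601/0.2445 ≈ -0.65.
E_xy < 0, so cars and gasoline are complements.

-0.65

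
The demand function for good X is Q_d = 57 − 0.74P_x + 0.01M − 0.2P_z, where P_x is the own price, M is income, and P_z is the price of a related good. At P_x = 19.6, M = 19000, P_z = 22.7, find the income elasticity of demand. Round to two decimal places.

0.83

Evaluating quantity at (P_x, M, P_z) gives Q_d = 57 − 0.74(19.6) + 0.01(19000) − 0.2(22.7) = 57 − 14.504 + 190 − 4.54 = 227.956.
∂Q_d/∂M = +0.01, so E_I = 0.01·(19000/227.956) ≈ 0.83.
E_I ∈ (0,1): normal good (necessity).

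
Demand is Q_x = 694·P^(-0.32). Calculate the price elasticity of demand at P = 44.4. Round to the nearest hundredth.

For a Cobb–Douglas (constant-elasticity) form Q_x = A·P^α·…, the elasticity with respect to P equals the exponent α at every point.
Here the exponent on P is -0.32, so the price elasticity of demand is -0.32.

-0.32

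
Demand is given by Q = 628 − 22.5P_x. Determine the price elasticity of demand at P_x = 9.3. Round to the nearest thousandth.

At P_x = 9.3, Q = 418.75.
dQ/dP_x = −22.5.
Point elasticity E = (dQ/dP_x)·(P_x/Q) = -22.5 × 9.3/418.75 ≈ -0.500.
|E| < 1, so demand is inelastic at this price.

-0.500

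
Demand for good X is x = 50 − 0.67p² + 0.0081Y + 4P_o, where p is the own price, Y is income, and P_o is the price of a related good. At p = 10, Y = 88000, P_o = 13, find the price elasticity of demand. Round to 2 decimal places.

-0.18

Evaluating quantity at (p, Y, P_o) gives x = 50 − 0.67(10)² + 0.0081(88000) + 4(13) = 50 − 67 + 712.8 + 52 = 747.8.
∂x/∂p = −2·0.67·p = -13.4, so E_p = -13.4·(10/747.8) ≈ -0.18.
|E_p| < 1: demand is inelastic.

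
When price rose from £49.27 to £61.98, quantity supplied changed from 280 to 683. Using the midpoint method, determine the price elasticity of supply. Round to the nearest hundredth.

%Δq = (683 − 280)/[(280 + 683)/2] = 403/481.5 ≈ 0.8370.
%ΔP = (61.98 − 49.27)/[(49.27 + 61.98)/2] = 12.71/55.625 ≈ 0.2285.
Arc elasticity E = %Δq/%ΔP ≈ 0.8370/0.2285 ≈ 3.66.
|E| > 1: supply is elastic over this range.

3.66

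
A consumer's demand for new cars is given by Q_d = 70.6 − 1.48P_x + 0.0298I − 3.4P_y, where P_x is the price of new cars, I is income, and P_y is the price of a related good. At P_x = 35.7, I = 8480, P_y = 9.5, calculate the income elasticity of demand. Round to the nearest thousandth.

Evaluating quantity at (P_x, I, P_y) gives Q_d = 70.6 − 1.48(35.7) + 0.0298(8480) − 3.4(9.5) = 70.6 − 52.836 + 252.704 − 32.3 = 238.168.
∂Q_d/∂I = +0.0298, so E_I = 0.0298·(8480/238.168) ≈ 1.061.
E_I > 1: normal good (luxury).

1.061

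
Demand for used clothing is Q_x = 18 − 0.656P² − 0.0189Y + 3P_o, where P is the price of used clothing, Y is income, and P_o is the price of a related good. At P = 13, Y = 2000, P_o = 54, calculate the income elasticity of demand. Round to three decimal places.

-1.206

Substituting, Q_x = 18 − 0.656(13)² − 0.0189(2000) + 3(54) = 18 − 110.864 − 37.8 + 162 = 31.336.
∂Q_x/∂Y = −0.0189, so E_I = -0.0189·(2000/31.336) ≈ -1.206.
E_I < 0: inferior good.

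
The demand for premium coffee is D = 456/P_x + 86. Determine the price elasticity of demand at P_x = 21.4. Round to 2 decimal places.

At P_x = 21.4, D = 107.3084.
dD/dP_x = −456/P_x² = −0.9957.
Point elasticity E = (dD/dP_x)·(P_x/D) = -0.9957 × 21.4/107.3084 ≈ -0.20.
|E| < 1, so demand is inelastic at this price.

-0.20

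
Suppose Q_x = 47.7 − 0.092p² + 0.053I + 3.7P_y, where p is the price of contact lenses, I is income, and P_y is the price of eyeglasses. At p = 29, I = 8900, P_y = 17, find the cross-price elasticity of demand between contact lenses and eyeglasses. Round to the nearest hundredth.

0.12

Substituting, Q_x = 47.7 − 0.092(29)² + 0.053(8900) + 3.7(17) = 47.7 − 77.372 + 471.7 + 62.9 = 504.928.
∂Q_x/∂P_y = +3.7, so E_xy = 3.7·(17/504.928) ≈ 0.12.
E_xy > 0: the goods are substitutes.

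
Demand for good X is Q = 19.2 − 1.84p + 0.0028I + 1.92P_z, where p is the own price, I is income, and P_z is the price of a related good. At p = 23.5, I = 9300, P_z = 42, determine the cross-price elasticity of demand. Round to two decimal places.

0.98

First evaluate Q: 19.2 − 1.84(23.5) + 0.0028(9300) + 1.92(42) = 19.2 − 43.24 + 26.04 + 80.64 = 82.64.
∂Q/∂P_z = +1.92, so E_xy = 1.92·(42/82.64) ≈ 0.98.
E_xy > 0: the goods are substitutes.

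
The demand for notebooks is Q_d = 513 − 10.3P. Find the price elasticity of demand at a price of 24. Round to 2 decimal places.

At P = 24, Q_d = 265.8.
dQ_d/dP = −10.3.
Point elasticity E = (dQ_d/dP)·(P/Q_d) = -10.3 × 24/265.8 ≈ -0.93.
|E| < 1, so demand is inelastic at this price.

-0.93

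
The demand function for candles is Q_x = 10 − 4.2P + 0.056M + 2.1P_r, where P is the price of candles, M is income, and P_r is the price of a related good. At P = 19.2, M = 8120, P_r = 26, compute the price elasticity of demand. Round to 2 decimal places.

-0.18

Evaluating quantity at (P, M, P_r) gives Q_x = 10 − 4.2(19.2) + 0.056(8120) + 2.1(26) = 10 − 80.64 + 454.72 + 54.6 = 438.68.
∂Q_x/∂P = −4.2, so E_p = (−4.2)·(19.2/438.68) ≈ -0.18.
|E_p| < 1: demand is inelastic.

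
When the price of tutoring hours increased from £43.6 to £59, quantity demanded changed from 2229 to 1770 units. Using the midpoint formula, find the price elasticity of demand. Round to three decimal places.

%Δq = (1770 − 2229)/[(2229 + 1770)/2] = -459/1999.5 ≈ -0.2296.
%ΔP = (59 − 43.6)/[(43.6 + 59)/2] = 15.4/51.3 ≈ 0.3002.
Arc elasticity E = %Δq/%ΔP ≈ -0.2296/0.3002 ≈ -0.765.
|E| < 1: demand is inelastic over this range.

-0.765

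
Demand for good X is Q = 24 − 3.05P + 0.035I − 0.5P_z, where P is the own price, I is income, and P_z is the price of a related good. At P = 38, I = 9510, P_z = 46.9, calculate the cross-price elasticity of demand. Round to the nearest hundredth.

Q = 24 − 3.05(38) + 0.035(9510) − 0.5(46.9) = 24 − 115.9 + 332.85 − 23.45 = 217.5.
∂Q/∂P_z = −0.5, so E_xy = -0.5·(46.9/217.5) ≈ -0.11.
E_xy < 0: the goods are complements.

-0.11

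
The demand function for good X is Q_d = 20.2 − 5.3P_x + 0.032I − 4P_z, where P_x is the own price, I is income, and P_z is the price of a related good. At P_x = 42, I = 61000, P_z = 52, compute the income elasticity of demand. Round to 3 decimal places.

1.266

Evaluating quantity at (P_x, I, P_z) gives Q_d = 20.2 − 5.3(42) + 0.032(61000) − 4(52) = 20.2 − 222.6 + 1952 − 208 = 1541.6.
∂Q_d/∂I = +0.032, so E_I = 0.032·(61000/1541.6) ≈ 1.266.
E_I > 1: normal good (luxury).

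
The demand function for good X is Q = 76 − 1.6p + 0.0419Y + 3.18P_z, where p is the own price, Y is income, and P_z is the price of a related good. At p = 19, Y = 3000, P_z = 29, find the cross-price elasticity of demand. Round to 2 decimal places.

At the given point, Q = 76 − 1.6(19) + 0.0419(3000) + 3.18(29) = 76 − 30.4 + 125.7 + 92.22 = 263.52.
∂Q/∂P_z = +3.18, so E_xy = 3.18·(29/263.52) ≈ 0.35.
E_xy > 0: the goods are substitutes.

0.35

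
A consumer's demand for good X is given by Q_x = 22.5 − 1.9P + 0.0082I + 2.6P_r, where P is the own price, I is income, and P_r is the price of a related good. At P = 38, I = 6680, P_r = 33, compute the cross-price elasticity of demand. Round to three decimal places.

0.944

First evaluate Q_x: 22.5 − 1.9(38) + 0.0082(6680) + 2.6(33) = 22.5 − 72.2 + 54.776 + 85.8 = 90.876.
∂Q_x/∂P_r = +2.6, so E_xy = 2.6·(33/90.876) ≈ 0.944.
E_xy > 0: the goods are substitutes.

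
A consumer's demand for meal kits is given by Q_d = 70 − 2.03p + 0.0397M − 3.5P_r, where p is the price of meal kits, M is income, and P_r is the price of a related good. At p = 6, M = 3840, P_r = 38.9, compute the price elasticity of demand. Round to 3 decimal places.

At the given point, Q_d = 70 − 2.03(6) + 0.0397(3840) − 3.5(38.9) = 70 − 12.18 + 152.448 − 136.15 = 74.118.
∂Q_d/∂p = −2.03, so E_p = (−2.03)·(6/74.118) ≈ -0.164.
|E_p| < 1: demand is inelastic.

-0.164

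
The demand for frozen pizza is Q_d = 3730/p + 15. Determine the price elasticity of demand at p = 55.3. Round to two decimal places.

-0.82

At p = 55.3, Q_d = 82.4503.
dQ_d/dp = −3730/p² = −1.2197.
Point elasticity E = (dQ_d/dp)·(p/Q_d) = -1.2197 × 55.3/82.4503 ≈ -0.82.
|E| < 1, so demand is inelastic at this price.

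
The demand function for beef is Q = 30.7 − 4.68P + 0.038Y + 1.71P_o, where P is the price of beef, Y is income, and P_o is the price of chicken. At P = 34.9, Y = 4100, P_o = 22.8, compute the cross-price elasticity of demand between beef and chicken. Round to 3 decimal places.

Evaluating quantity at (P, Y, P_o) gives Q = 30.7 − 4.68(34.9) + 0.038(4100) + 1.71(22.8) = 30.7 − 163.332 + 155.8 + 38.988 = 62.156.
∂Q/∂P_o = +1.71, so E_xy = 1.71·(22.8/62.156) ≈ 0.627.
E_xy > 0: the goods are substitutes.

0.627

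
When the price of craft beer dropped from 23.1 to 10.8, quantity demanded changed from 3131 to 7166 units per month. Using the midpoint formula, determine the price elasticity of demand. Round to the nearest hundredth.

-1.08

%Δq = (7166 − 3131)/[(3131 + 7166)/2] = 4035/5148.5 ≈ 0.7837.
%Δp = (10.8 − 23.1)/[(23.1 + 10.8)/2] = -12.3/16.95 ≈ -0.7257.
Arc elasticity E = %Δq/%Δp ≈ 0.7837/-0.7257 ≈ -1.08.
|E| > 1: demand is elastic over this range.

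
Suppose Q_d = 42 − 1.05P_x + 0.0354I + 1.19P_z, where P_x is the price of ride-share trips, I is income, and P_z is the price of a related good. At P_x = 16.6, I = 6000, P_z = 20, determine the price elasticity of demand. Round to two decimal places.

-0.07

At the given point, Q_d = 42 − 1.05(16.6) + 0.0354(6000) + 1.19(20) = 42 − 17.43 + 212.4 + 23.8 = 260.77.
∂Q_d/∂P_x = −1.05, so E_p = (−1.05)·(16.6/260.77) ≈ -0.07.
|E_p| < 1: demand is inelastic.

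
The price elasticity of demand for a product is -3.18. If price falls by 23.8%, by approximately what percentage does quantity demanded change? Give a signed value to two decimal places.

%ΔQ ≈ E × %ΔP = (-3.18) × (-23.8%) ≈ 75.68%.

75.68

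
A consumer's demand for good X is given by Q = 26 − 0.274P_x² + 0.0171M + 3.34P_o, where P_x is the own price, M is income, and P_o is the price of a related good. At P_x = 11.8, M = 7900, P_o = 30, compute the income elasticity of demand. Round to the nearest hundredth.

Substituting, Q = 26 − 0.274(11.8)² + 0.0171(7900) + 3.34(30) = 26 − 38.1518 + 135.09 + 100.2 = 223.1382.
∂Q/∂M = +0.0171, so E_I = 0.0171·(7900/223.1382) ≈ 0.61.
E_I ∈ (0,1): normal good (necessity).

0.61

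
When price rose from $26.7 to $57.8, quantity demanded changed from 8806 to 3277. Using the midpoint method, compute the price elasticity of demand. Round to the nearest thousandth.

-1.243

%ΔQ = (3277 − 8806)/[(8806 + 3277)/2] = -5529/6041.5 ≈ -0.9152.
%Δp = (57.8 − 26.7)/[(26.7 + 57.8)/2] = 31.1/42.25 ≈ 0.7361.
Arc elasticity E = %ΔQ/%Δp ≈ -0.9152/0.7361 ≈ -1.243.
|E| > 1: demand is elastic over this range.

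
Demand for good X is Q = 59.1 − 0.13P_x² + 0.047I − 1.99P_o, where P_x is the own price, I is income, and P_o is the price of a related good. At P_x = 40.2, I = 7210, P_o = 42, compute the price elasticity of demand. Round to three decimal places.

Evaluating quantity at (P_x, I, P_o) gives Q = 59.1 − 0.13(40.2)² + 0.047(7210) − 1.99(42) = 59.1 − 210.0852 + 338.87 − 83.58 = 104.3048.
∂Q/∂P_x = −2·0.13·P_x = -10.452, so E_p = -10.452·(40.2/104.3048) ≈ -4.028.
|E_p| > 1: demand is elastic.

-4.028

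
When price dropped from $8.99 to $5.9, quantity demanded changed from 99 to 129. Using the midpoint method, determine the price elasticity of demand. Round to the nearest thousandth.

-0.634

%ΔQ = (129 − 99)/[(99 + 129)/2] = 30/114 ≈ 0.2632.
%ΔP = (5.9 − 8.99)/[(8.99 + 5.9)/2] = -3.09/7.445 ≈ -0.4150.
Arc elasticity E = %ΔQ/%ΔP ≈ 0.2632/-0.4150 ≈ -0.634.
|E| < 1: demand is inelastic over this range.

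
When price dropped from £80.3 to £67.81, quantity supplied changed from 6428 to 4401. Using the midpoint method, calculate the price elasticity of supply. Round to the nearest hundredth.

%ΔQ = (4401 − 6428)/[(6428 + 4401)/2] = -2027/5414.5 ≈ -0.3744.
%Δp = (67.81 − 80.3)/[(80.3 + 67.81)/2] = -12.49/74.055 ≈ -0.1687.
Arc elasticity E = %ΔQ/%Δp ≈ -0.3744/-0.1687 ≈ 2.22.
|E| > 1: supply is elastic over this range.

2.22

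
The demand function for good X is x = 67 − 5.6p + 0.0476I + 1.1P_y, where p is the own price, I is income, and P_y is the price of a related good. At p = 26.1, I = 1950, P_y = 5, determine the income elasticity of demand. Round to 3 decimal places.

At the given point, x = 67 − 5.6(26.1) + 0.0476(1950) + 1.1(5) = 67 − 146.16 + 92.82 + 5.5 = 19.16.
∂x/∂I = +0.0476, so E_I = 0.0476·(1950/19.16) ≈ 4.844.
E_I > 1: normal good (luxury).

4.844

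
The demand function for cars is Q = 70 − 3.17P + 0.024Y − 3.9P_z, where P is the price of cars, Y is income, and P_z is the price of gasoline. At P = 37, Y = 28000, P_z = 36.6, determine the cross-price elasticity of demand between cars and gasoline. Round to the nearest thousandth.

Substituting, Q = 70 − 3.17(37) + 0.024(28000) − 3.9(36.6) = 70 − 117.29 + 672 − 142.74 = 481.97.
∂Q/∂P_z = −3.9, so E_xy = -3.9·(36.6/481.97) ≈ -0.296.
E_xy < 0: the goods are complements.

-0.296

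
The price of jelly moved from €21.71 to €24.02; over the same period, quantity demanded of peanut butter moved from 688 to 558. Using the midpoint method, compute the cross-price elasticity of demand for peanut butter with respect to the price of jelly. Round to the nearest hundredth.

-2.07

%ΔQ_x = (558 − 688)/[(688+558)/2] = -130/623 ≈ -0.2087.
%ΔP_y = (24.02 − 21.71)/[(21.71+24.02)/2] ≈ 0.1010.
E_xy = -0.2087/0.1010 ≈ -2.07.
E_xy < 0, so peanut butter and jelly are complements.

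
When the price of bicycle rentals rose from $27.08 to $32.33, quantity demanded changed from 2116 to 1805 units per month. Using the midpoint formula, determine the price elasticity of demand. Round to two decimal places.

%Δq = (1805 − 2116)/[(2116 + 1805)/2] = -311/1960.5 ≈ -0.1586.
%ΔP = (32.33 − 27.08)/[(27.08 + 32.33)/2] = 5.25/29.705 ≈ 0.1767.
Arc elasticity E = %Δq/%ΔP ≈ -0.1586/0.1767 ≈ -0.90.
|E| < 1: demand is inelastic over this range.

-0.90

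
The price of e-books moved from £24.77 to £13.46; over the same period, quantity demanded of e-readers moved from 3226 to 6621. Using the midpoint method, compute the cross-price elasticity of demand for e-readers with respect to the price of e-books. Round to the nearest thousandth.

%ΔQ_x = (6621 − 3226)/[(3226+6621)/2] = 3395/4923.5 ≈ 0.6896.
%ΔP_y = (13.46 − 24.77)/[(24.77+13.46)/2] ≈ -0.5917.
E_xy = 0.6896/-0.5917 ≈ -1.165.
E_xy < 0, so e-readers and e-books are complements.

-1.165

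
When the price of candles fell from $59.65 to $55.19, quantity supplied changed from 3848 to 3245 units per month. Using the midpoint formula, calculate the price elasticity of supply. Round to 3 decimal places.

%Δq = (3245 − 3848)/[(3848 + 3245)/2] = -603/3546.5 ≈ -0.1700.
%Δp = (55.19 − 59.65)/[(59.65 + 55.19)/2] = -4.46/57.42 ≈ -0.0777.
Arc elasticity E = %Δq/%Δp ≈ -0.1700/-0.0777 ≈ 2.189.
|E| > 1: supply is elastic over this range.

2.189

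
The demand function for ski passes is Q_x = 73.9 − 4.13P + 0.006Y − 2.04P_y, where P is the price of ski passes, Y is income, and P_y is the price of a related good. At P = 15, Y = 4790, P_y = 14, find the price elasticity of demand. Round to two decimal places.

Evaluating quantity at (P, Y, P_y) gives Q_x = 73.9 − 4.13(15) + 0.006(4790) − 2.04(14) = 73.9 − 61.95 + 28.74 − 28.56 = 12.13.
∂Q_x/∂P = −4.13, so E_p = (−4.13)·(15/12.13) ≈ -5.11.
|E_p| > 1: demand is elastic.

-5.11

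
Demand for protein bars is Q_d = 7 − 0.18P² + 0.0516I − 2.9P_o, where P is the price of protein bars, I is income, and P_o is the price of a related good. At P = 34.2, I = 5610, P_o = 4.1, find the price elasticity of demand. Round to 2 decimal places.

At the given point, Q_d = 7 − 0.18(34.2)² + 0.0516(5610) − 2.9(4.1) = 7 − 210.5352 + 289.476 − 11.89 = 74.0508.
∂Q_d/∂P = −2·0.18·P = -12.312, so E_p = -12.312·(34.2/74.0508) ≈ -5.69.
|E_p| > 1: demand is elastic.

-5.69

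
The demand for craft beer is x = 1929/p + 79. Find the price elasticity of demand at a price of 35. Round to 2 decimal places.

At p = 35, x = 134.1143.
dx/dp = −1929/p² = −1.5747.
Point elasticity E = (dx/dp)·(p/x) = -1.5747 × 35/134.1143 ≈ -0.41.
|E| < 1, so demand is inelastic at this price.

-0.41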